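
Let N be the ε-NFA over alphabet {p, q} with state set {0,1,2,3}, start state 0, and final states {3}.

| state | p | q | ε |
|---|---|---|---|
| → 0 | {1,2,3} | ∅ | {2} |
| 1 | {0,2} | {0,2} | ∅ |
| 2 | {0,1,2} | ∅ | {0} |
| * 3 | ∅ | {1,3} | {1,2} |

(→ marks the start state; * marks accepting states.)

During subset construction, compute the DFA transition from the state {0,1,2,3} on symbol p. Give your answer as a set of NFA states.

δ(0,p) = {1,2,3}; δ(1,p) = {0,2}; δ(2,p) = {0,1,2}; δ(3,p) = ∅.
Union: {0,1,2,3}.

{0,1,2,3}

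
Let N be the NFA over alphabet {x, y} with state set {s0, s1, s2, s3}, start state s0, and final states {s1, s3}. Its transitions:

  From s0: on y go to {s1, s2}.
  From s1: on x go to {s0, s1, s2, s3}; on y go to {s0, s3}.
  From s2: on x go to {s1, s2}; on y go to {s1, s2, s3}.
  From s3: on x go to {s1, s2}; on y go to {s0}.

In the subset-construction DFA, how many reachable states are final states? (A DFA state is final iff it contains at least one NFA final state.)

Start state of the DFA: {s0}.
{s0} --x--> ∅  [new]
{s0} --y--> {s1, s2}  [new]
∅ --x--> ∅  [seen]
∅ --y--> ∅  [seen]
{s1, s2} --x--> {s0, s1, s2, s3}  [new]
{s1, s2} --y--> {s0, s1, s2, s3}  [seen]
{s0, s1, s2, s3} --x--> {s0, s1, s2, s3}  [seen]
{s0, s1, s2, s3} --y--> {s0, s1, s2, s3}  [seen]
Reachable DFA states: {s0}, ∅, {s1, s2}, {s0, s1, s2, s3}.
Accepting DFA states (contain an NFA accepting state): {s1, s2}, {s0, s1, s2, s3}.

2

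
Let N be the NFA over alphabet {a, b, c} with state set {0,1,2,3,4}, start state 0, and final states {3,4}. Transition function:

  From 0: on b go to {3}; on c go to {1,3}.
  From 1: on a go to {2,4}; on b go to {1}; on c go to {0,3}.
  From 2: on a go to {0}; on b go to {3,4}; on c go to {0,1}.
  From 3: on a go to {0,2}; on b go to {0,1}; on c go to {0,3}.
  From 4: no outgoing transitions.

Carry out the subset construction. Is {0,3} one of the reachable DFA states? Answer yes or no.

Start state of the DFA: {0}.
{0} --a--> ∅  [new]
{0} --b--> {3}  [new]
{0} --c--> {1,3}  [new]
∅ --a--> ∅  [seen]
∅ --b--> ∅  [seen]
∅ --c--> ∅  [seen]
{3} --a--> {0,2}  [new]
{3} --b--> {0,1}  [new]
{3} --c--> {0,3}  [new]
{1,3} --a--> {0,2,4}  [new]
{1,3} --b--> {0,1}  [seen]
{1,3} --c--> {0,3}  [seen]
{0,2} --a--> {0}  [seen]
{0,2} --b--> {3,4}  [new]
{0,2} --c--> {0,1,3}  [new]
{0,1} --a--> {2,4}  [new]
{0,1} --b--> {1,3}  [seen]
{0,1} --c--> {0,1,3}  [seen]
{0,3} --a--> {0,2}  [seen]
{0,3} --b--> {0,1,3}  [seen]
{0,3} --c--> {0,1,3}  [seen]
{0,2,4} --a--> {0}  [seen]
{0,2,4} --b--> {3,4}  [seen]
{0,2,4} --c--> {0,1,3}  [seen]
{3,4} --a--> {0,2}  [seen]
{3,4} --b--> {0,1}  [seen]
{3,4} --c--> {0,3}  [seen]
{0,1,3} --a--> {0,2,4}  [seen]
{0,1,3} --b--> {0,1,3}  [seen]
{0,1,3} --c--> {0,1,3}  [seen]
{2,4} --a--> {0}  [seen]
{2,4} --b--> {3,4}  [seen]
{2,4} --c--> {0,1}  [seen]
Reachable DFA states: {0}, ∅, {3}, {1,3}, {0,2}, {0,1}, {0,3}, {0,2,4}, {3,4}, {0,1,3}, {2,4}.
{0,3} is among them.

yes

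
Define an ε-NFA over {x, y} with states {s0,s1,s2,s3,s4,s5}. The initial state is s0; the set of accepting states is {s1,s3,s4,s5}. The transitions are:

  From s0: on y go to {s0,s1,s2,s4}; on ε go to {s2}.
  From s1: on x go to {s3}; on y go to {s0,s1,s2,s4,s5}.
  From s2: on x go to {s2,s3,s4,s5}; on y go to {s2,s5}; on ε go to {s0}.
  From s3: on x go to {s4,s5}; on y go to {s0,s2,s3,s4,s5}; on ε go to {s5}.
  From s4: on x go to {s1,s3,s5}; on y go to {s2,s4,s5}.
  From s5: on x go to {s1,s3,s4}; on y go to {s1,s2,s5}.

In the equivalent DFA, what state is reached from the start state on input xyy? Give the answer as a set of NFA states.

Start: {s0,s2}.
δ(s0,x) = ∅; δ(s2,x) = {s2,s3,s4,s5}.
Union: {s2,s3,s4,s5}.
ε-closure gives {s0,s2,s3,s4,s5}.
After x: {s0,s2,s3,s4,s5}.
δ(s0,y) = {s0,s1,s2,s4}; δ(s2,y) = {s2,s5}; δ(s3,y) = {s0,s2,s3,s4,s5}; δ(s4,y) = {s2,s4,s5}; δ(s5,y) = {s1,s2,s5}.
Union: {s0,s1,s2,s3,s4,s5}.
After y: {s0,s1,s2,s3,s4,s5}.
δ(s0,y) = {s0,s1,s2,s4}; δ(s1,y) = {s0,s1,s2,s4,s5}; δ(s2,y) = {s2,s5}; δ(s3,y) = {s0,s2,s3,s4,s5}; δ(s4,y) = {s2,s4,s5}; δ(s5,y) = {s1,s2,s5}.
Union: {s0,s1,s2,s3,s4,s5}.
After y: {s0,s1,s2,s3,s4,s5}.

{s0,s1,s2,s3,s4,s5}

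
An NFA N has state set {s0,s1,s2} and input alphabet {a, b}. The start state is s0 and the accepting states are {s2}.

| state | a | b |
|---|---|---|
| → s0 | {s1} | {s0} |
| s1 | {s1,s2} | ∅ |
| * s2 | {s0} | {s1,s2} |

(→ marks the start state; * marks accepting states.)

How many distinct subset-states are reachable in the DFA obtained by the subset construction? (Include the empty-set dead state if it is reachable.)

Start state of the DFA: {s0}.
{s0} --a--> {s1}  [new]
{s0} --b--> {s0}  [seen]
{s1} --a--> {s1,s2}  [new]
{s1} --b--> ∅  [new]
{s1,s2} --a--> {s0,s1,s2}  [new]
{s1,s2} --b--> {s1,s2}  [seen]
∅ --a--> ∅  [seen]
∅ --b--> ∅  [seen]
{s0,s1,s2} --a--> {s0,s1,s2}  [seen]
{s0,s1,s2} --b--> {s0,s1,s2}  [seen]
Reachable DFA states: {s0}, {s1}, {s1,s2}, ∅, {s0,s1,s2}.

5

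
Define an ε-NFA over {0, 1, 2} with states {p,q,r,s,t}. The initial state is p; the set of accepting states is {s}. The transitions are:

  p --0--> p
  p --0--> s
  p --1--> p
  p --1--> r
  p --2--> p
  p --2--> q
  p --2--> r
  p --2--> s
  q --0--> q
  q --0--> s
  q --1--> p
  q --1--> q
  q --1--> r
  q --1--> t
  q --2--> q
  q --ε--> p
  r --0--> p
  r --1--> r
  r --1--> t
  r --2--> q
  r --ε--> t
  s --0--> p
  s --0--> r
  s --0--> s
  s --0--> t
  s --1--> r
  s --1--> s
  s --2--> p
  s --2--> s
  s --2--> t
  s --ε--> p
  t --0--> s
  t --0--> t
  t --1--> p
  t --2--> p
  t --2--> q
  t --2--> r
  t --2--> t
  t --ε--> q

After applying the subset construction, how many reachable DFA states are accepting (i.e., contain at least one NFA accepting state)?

3

Start state of the DFA: {p} (ε-closure of the NFA start).
{p} --0--> {p,s}  [new]
{p} --1--> {p,q,r,t}  [new]
{p} --2--> {p,q,r,s,t}  [new]
{p,s} --0--> {p,q,r,s,t}  [seen]
{p,s} --1--> {p,q,r,s,t}  [seen]
{p,s} --2--> {p,q,r,s,t}  [seen]
{p,q,r,t} --0--> {p,q,s,t}  [new]
{p,q,r,t} --1--> {p,q,r,t}  [seen]
{p,q,r,t} --2--> {p,q,r,s,t}  [seen]
{p,q,r,s,t} --0--> {p,q,r,s,t}  [seen]
{p,q,r,s,t} --1--> {p,q,r,s,t}  [seen]
{p,q,r,s,t} --2--> {p,q,r,s,t}  [seen]
{p,q,s,t} --0--> {p,q,r,s,t}  [seen]
{p,q,s,t} --1--> {p,q,r,s,t}  [seen]
{p,q,s,t} --2--> {p,q,r,s,t}  [seen]
Reachable DFA states: {p}, {p,s}, {p,q,r,t}, {p,q,r,s,t}, {p,q,s,t}.
Accepting DFA states (contain an NFA accepting state): {p,s}, {p,q,r,s,t}, {p,q,s,t}.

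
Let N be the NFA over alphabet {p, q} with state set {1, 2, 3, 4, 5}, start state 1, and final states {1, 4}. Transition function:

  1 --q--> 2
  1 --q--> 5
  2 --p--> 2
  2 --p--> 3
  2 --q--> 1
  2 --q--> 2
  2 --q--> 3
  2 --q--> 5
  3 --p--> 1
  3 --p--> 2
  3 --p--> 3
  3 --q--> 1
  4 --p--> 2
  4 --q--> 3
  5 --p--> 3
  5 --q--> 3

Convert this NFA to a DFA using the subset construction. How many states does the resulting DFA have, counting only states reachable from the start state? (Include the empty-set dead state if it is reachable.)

6

Start state of the DFA: {1}.
{1} --p--> ∅  [new]
{1} --q--> {2, 5}  [new]
∅ --p--> ∅  [seen]
∅ --q--> ∅  [seen]
{2, 5} --p--> {2, 3}  [new]
{2, 5} --q--> {1, 2, 3, 5}  [new]
{2, 3} --p--> {1, 2, 3}  [new]
{2, 3} --q--> {1, 2, 3, 5}  [seen]
{1, 2, 3, 5} --p--> {1, 2, 3}  [seen]
{1, 2, 3, 5} --q--> {1, 2, 3, 5}  [seen]
{1, 2, 3} --p--> {1, 2, 3}  [seen]
{1, 2, 3} --q--> {1, 2, 3, 5}  [seen]
Reachable DFA states: {1}, ∅, {2, 5}, {2, 3}, {1, 2, 3, 5}, {1, 2, 3}.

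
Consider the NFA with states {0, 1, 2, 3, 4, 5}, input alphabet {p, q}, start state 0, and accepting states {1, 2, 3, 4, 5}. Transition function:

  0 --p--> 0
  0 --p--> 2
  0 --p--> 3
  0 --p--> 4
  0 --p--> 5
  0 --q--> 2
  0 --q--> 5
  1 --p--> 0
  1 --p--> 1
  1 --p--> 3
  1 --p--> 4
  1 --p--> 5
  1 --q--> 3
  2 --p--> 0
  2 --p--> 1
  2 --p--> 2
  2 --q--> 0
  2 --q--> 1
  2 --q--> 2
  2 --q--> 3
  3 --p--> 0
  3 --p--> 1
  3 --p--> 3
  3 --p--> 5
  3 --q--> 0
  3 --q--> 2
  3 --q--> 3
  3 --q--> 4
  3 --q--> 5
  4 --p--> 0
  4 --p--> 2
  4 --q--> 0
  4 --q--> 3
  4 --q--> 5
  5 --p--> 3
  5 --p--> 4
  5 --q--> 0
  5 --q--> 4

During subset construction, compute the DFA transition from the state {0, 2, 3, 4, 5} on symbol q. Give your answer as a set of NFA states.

δ(0,q) = {2, 5}; δ(2,q) = {0, 1, 2, 3}; δ(3,q) = {0, 2, 3, 4, 5}; δ(4,q) = {0, 3, 5}; δ(5,q) = {0, 4}.
Union: {0, 1, 2, 3, 4, 5}.

{0, 1, 2, 3, 4, 5}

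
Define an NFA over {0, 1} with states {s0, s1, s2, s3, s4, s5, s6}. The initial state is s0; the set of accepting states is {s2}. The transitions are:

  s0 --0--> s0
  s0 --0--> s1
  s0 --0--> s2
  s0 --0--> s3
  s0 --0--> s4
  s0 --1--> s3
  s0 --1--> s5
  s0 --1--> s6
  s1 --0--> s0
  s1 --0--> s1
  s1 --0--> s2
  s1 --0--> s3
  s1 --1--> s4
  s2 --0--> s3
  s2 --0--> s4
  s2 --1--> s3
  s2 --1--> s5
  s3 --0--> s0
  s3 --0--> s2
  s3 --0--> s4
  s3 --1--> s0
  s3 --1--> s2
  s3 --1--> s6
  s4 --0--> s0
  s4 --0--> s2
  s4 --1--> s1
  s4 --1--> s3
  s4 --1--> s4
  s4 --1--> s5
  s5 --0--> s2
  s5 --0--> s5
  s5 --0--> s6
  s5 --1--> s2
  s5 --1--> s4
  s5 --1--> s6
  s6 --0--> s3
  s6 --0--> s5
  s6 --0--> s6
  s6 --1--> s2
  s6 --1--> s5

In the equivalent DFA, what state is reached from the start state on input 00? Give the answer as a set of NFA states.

Start: {s0}.
δ(s0,0) = {s0, s1, s2, s3, s4}.
Union: {s0, s1, s2, s3, s4}.
After 0: {s0, s1, s2, s3, s4}.
δ(s0,0) = {s0, s1, s2, s3, s4}; δ(s1,0) = {s0, s1, s2, s3}; δ(s2,0) = {s3, s4}; δ(s3,0) = {s0, s2, s4}; δ(s4,0) = {s0, s2}.
Union: {s0, s1, s2, s3, s4}.
After 0: {s0, s1, s2, s3, s4}.

{s0, s1, s2, s3, s4}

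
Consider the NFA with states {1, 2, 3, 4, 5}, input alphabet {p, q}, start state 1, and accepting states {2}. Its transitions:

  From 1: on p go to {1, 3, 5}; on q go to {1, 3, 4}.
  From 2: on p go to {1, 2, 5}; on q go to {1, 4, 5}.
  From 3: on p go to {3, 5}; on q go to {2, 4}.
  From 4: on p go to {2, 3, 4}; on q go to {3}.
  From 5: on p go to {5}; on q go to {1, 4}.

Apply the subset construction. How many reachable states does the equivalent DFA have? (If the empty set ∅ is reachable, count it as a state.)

Start state of the DFA: {1}.
{1} --p--> {1, 3, 5}  [new]
{1} --q--> {1, 3, 4}  [new]
{1, 3, 5} --p--> {1, 3, 5}  [seen]
{1, 3, 5} --q--> {1, 2, 3, 4}  [new]
{1, 3, 4} --p--> {1, 2, 3, 4, 5}  [new]
{1, 3, 4} --q--> {1, 2, 3, 4}  [seen]
{1, 2, 3, 4} --p--> {1, 2, 3, 4, 5}  [seen]
{1, 2, 3, 4} --q--> {1, 2, 3, 4, 5}  [seen]
{1, 2, 3, 4, 5} --p--> {1, 2, 3, 4, 5}  [seen]
{1, 2, 3, 4, 5} --q--> {1, 2, 3, 4, 5}  [seen]
Reachable DFA states: {1}, {1, 3, 5}, {1, 3, 4}, {1, 2, 3, 4}, {1, 2, 3, 4, 5}.

5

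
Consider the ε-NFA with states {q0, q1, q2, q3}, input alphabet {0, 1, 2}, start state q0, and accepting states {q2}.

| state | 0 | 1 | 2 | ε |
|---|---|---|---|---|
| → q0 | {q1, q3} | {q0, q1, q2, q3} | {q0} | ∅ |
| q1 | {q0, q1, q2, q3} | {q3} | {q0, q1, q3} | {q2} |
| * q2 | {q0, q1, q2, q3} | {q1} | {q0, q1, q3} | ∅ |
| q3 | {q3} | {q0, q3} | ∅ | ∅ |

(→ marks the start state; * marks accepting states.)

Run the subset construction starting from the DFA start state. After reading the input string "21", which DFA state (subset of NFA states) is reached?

{q0, q1, q2, q3}

Start: {q0}.
δ(q0,2) = {q0}.
Union: {q0}.
After 2: {q0}.
δ(q0,1) = {q0, q1, q2, q3}.
Union: {q0, q1, q2, q3}.
After 1: {q0, q1, q2, q3}.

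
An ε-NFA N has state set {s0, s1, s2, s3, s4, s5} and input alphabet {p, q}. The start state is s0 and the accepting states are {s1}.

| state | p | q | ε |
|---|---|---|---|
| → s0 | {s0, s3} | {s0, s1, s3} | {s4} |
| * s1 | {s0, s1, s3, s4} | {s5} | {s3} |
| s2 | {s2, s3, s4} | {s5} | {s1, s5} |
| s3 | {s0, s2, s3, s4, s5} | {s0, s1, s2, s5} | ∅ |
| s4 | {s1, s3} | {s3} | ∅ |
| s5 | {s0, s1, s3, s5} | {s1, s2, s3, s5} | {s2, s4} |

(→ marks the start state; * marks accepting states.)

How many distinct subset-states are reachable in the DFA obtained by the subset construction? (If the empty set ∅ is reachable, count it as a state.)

3

Start state of the DFA: {s0, s4} (ε-closure of the NFA start).
{s0, s4} --p--> {s0, s1, s3, s4}  [new]
{s0, s4} --q--> {s0, s1, s3, s4}  [seen]
{s0, s1, s3, s4} --p--> {s0, s1, s2, s3, s4, s5}  [new]
{s0, s1, s3, s4} --q--> {s0, s1, s2, s3, s4, s5}  [seen]
{s0, s1, s2, s3, s4, s5} --p--> {s0, s1, s2, s3, s4, s5}  [seen]
{s0, s1, s2, s3, s4, s5} --q--> {s0, s1, s2, s3, s4, s5}  [seen]
Reachable DFA states: {s0, s4}, {s0, s1, s3, s4}, {s0, s1, s2, s3, s4, s5}.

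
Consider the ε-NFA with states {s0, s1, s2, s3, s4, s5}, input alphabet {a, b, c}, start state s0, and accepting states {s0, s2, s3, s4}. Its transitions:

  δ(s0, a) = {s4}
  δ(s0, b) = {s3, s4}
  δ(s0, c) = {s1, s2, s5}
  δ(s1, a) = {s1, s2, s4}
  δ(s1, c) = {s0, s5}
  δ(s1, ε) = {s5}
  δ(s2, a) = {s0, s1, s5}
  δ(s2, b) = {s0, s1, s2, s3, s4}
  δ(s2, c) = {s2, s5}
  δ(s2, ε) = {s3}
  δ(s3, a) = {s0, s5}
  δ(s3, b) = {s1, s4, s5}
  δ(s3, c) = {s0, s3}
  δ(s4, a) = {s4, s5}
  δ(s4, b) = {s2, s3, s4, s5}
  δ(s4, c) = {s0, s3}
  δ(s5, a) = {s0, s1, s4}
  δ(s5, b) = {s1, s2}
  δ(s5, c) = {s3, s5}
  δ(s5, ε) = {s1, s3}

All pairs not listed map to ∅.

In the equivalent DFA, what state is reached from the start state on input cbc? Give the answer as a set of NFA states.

Start: {s0}.
δ(s0,c) = {s1, s2, s5}.
Union: {s1, s2, s5}.
ε-closure gives {s1, s2, s3, s5}.
After c: {s1, s2, s3, s5}.
δ(s1,b) = ∅; δ(s2,b) = {s0, s1, s2, s3, s4}; δ(s3,b) = {s1, s4, s5}; δ(s5,b) = {s1, s2}.
Union: {s0, s1, s2, s3, s4, s5}.
After b: {s0, s1, s2, s3, s4, s5}.
δ(s0,c) = {s1, s2, s5}; δ(s1,c) = {s0, s5}; δ(s2,c) = {s2, s5}; δ(s3,c) = {s0, s3}; δ(s4,c) = {s0, s3}; δ(s5,c) = {s3, s5}.
Union: {s0, s1, s2, s3, s5}.
After c: {s0, s1, s2, s3, s5}.

{s0, s1, s2, s3, s5}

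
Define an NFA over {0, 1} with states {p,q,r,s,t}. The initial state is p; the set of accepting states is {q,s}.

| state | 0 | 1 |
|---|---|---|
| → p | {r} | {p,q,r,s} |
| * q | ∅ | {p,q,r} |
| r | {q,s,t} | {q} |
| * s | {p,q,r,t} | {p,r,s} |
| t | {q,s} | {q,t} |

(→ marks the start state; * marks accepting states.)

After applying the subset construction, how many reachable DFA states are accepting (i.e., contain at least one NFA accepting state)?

Start state of the DFA: {p}.
{p} --0--> {r}  [new]
{p} --1--> {p,q,r,s}  [new]
{r} --0--> {q,s,t}  [new]
{r} --1--> {q}  [new]
{p,q,r,s} --0--> {p,q,r,s,t}  [new]
{p,q,r,s} --1--> {p,q,r,s}  [seen]
{q,s,t} --0--> {p,q,r,s,t}  [seen]
{q,s,t} --1--> {p,q,r,s,t}  [seen]
{q} --0--> ∅  [new]
{q} --1--> {p,q,r}  [new]
{p,q,r,s,t} --0--> {p,q,r,s,t}  [seen]
{p,q,r,s,t} --1--> {p,q,r,s,t}  [seen]
∅ --0--> ∅  [seen]
∅ --1--> ∅  [seen]
{p,q,r} --0--> {q,r,s,t}  [new]
{p,q,r} --1--> {p,q,r,s}  [seen]
{q,r,s,t} --0--> {p,q,r,s,t}  [seen]
{q,r,s,t} --1--> {p,q,r,s,t}  [seen]
Reachable DFA states: {p}, {r}, {p,q,r,s}, {q,s,t}, {q}, {p,q,r,s,t}, ∅, {p,q,r}, {q,r,s,t}.
Accepting DFA states (contain an NFA accepting state): {p,q,r,s}, {q,s,t}, {q}, {p,q,r,s,t}, {p,q,r}, {q,r,s,t}.

6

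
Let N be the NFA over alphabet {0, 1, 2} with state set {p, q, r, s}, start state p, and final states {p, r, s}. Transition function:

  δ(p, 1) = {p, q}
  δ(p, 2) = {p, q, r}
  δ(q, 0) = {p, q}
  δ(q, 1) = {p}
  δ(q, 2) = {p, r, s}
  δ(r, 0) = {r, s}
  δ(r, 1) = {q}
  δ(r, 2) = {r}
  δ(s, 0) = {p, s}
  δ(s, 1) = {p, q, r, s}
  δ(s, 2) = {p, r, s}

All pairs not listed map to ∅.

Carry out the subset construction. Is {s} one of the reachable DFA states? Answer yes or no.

no

Start state of the DFA: {p}.
{p} --0--> ∅  [new]
{p} --1--> {p, q}  [new]
{p} --2--> {p, q, r}  [new]
∅ --0--> ∅  [seen]
∅ --1--> ∅  [seen]
∅ --2--> ∅  [seen]
{p, q} --0--> {p, q}  [seen]
{p, q} --1--> {p, q}  [seen]
{p, q} --2--> {p, q, r, s}  [new]
{p, q, r} --0--> {p, q, r, s}  [seen]
{p, q, r} --1--> {p, q}  [seen]
{p, q, r} --2--> {p, q, r, s}  [seen]
{p, q, r, s} --0--> {p, q, r, s}  [seen]
{p, q, r, s} --1--> {p, q, r, s}  [seen]
{p, q, r, s} --2--> {p, q, r, s}  [seen]
Reachable DFA states: {p}, ∅, {p, q}, {p, q, r}, {p, q, r, s}.
{s} is not among them.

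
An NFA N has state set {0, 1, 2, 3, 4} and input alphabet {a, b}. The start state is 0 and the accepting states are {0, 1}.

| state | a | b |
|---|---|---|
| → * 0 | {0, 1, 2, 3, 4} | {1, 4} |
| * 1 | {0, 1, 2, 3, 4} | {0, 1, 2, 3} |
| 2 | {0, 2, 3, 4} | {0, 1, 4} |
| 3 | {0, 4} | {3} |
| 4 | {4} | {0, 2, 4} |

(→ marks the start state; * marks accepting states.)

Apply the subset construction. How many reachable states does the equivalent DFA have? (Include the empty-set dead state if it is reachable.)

Start state of the DFA: {0}.
{0} --a--> {0, 1, 2, 3, 4}  [new]
{0} --b--> {1, 4}  [new]
{0, 1, 2, 3, 4} --a--> {0, 1, 2, 3, 4}  [seen]
{0, 1, 2, 3, 4} --b--> {0, 1, 2, 3, 4}  [seen]
{1, 4} --a--> {0, 1, 2, 3, 4}  [seen]
{1, 4} --b--> {0, 1, 2, 3, 4}  [seen]
Reachable DFA states: {0}, {0, 1, 2, 3, 4}, {1, 4}.

3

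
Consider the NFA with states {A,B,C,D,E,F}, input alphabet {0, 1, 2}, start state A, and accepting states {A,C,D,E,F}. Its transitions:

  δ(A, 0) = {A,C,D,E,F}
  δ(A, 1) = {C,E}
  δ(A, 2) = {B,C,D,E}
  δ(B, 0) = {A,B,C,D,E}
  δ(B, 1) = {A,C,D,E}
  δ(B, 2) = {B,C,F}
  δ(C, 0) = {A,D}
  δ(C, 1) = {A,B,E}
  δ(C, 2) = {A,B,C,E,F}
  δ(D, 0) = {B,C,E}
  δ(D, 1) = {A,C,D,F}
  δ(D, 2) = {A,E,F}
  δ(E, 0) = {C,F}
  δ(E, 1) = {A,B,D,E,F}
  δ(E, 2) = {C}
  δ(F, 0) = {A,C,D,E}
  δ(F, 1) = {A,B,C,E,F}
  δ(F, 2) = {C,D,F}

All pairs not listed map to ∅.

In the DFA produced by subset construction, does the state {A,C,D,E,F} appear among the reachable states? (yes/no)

yes

Start state of the DFA: {A}.
{A} --0--> {A,C,D,E,F}  [new]
{A} --1--> {C,E}  [new]
{A} --2--> {B,C,D,E}  [new]
{A,C,D,E,F} --0--> {A,B,C,D,E,F}  [new]
{A,C,D,E,F} --1--> {A,B,C,D,E,F}  [seen]
{A,C,D,E,F} --2--> {A,B,C,D,E,F}  [seen]
{C,E} --0--> {A,C,D,F}  [new]
{C,E} --1--> {A,B,D,E,F}  [new]
{C,E} --2--> {A,B,C,E,F}  [new]
{B,C,D,E} --0--> {A,B,C,D,E,F}  [seen]
{B,C,D,E} --1--> {A,B,C,D,E,F}  [seen]
{B,C,D,E} --2--> {A,B,C,E,F}  [seen]
{A,B,C,D,E,F} --0--> {A,B,C,D,E,F}  [seen]
{A,B,C,D,E,F} --1--> {A,B,C,D,E,F}  [seen]
{A,B,C,D,E,F} --2--> {A,B,C,D,E,F}  [seen]
{A,C,D,F} --0--> {A,B,C,D,E,F}  [seen]
{A,C,D,F} --1--> {A,B,C,D,E,F}  [seen]
{A,C,D,F} --2--> {A,B,C,D,E,F}  [seen]
{A,B,D,E,F} --0--> {A,B,C,D,E,F}  [seen]
{A,B,D,E,F} --1--> {A,B,C,D,E,F}  [seen]
{A,B,D,E,F} --2--> {A,B,C,D,E,F}  [seen]
{A,B,C,E,F} --0--> {A,B,C,D,E,F}  [seen]
{A,B,C,E,F} --1--> {A,B,C,D,E,F}  [seen]
{A,B,C,E,F} --2--> {A,B,C,D,E,F}  [seen]
Reachable DFA states: {A}, {A,C,D,E,F}, {C,E}, {B,C,D,E}, {A,B,C,D,E,F}, {A,C,D,F}, {A,B,D,E,F}, {A,B,C,E,F}.
{A,C,D,E,F} is among them.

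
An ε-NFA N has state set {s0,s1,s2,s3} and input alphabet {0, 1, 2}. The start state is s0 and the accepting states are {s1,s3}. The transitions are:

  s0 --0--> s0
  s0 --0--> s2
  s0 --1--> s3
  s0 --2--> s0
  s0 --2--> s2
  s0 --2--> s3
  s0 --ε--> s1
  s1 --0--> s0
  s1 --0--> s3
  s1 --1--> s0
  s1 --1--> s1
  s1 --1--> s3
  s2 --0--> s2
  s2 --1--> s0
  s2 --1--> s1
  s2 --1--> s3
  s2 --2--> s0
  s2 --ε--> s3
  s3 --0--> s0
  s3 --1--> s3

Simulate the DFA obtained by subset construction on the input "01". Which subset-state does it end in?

{s0,s1,s3}

Start: {s0,s1}.
δ(s0,0) = {s0,s2}; δ(s1,0) = {s0,s3}.
Union: {s0,s2,s3}.
ε-closure gives {s0,s1,s2,s3}.
After 0: {s0,s1,s2,s3}.
δ(s0,1) = {s3}; δ(s1,1) = {s0,s1,s3}; δ(s2,1) = {s0,s1,s3}; δ(s3,1) = {s3}.
Union: {s0,s1,s3}.
After 1: {s0,s1,s3}.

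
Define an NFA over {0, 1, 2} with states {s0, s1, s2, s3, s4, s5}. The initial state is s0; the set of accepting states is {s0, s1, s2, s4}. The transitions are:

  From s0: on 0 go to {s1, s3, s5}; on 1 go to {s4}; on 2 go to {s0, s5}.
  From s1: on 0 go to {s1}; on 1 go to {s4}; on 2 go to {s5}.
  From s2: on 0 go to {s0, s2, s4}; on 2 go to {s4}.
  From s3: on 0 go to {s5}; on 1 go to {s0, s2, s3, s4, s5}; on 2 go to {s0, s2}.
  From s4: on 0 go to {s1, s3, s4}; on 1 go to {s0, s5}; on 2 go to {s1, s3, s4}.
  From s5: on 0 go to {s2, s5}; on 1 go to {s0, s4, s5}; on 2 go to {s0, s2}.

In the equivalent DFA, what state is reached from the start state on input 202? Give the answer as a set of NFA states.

{s0, s2, s4, s5}

Start: {s0}.
δ(s0,2) = {s0, s5}.
Union: {s0, s5}.
After 2: {s0, s5}.
δ(s0,0) = {s1, s3, s5}; δ(s5,0) = {s2, s5}.
Union: {s1, s2, s3, s5}.
After 0: {s1, s2, s3, s5}.
δ(s1,2) = {s5}; δ(s2,2) = {s4}; δ(s3,2) = {s0, s2}; δ(s5,2) = {s0, s2}.
Union: {s0, s2, s4, s5}.
After 2: {s0, s2, s4, s5}.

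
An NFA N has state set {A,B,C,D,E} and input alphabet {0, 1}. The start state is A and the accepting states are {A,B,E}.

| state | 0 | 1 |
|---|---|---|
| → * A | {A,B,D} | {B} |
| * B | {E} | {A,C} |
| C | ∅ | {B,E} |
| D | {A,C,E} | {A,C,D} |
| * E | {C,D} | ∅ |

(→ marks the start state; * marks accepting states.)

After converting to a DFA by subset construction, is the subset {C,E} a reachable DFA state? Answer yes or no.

no

Start state of the DFA: {A}.
{A} --0--> {A,B,D}  [new]
{A} --1--> {B}  [new]
{A,B,D} --0--> {A,B,C,D,E}  [new]
{A,B,D} --1--> {A,B,C,D}  [new]
{B} --0--> {E}  [new]
{B} --1--> {A,C}  [new]
{A,B,C,D,E} --0--> {A,B,C,D,E}  [seen]
{A,B,C,D,E} --1--> {A,B,C,D,E}  [seen]
{A,B,C,D} --0--> {A,B,C,D,E}  [seen]
{A,B,C,D} --1--> {A,B,C,D,E}  [seen]
{E} --0--> {C,D}  [new]
{E} --1--> ∅  [new]
{A,C} --0--> {A,B,D}  [seen]
{A,C} --1--> {B,E}  [new]
{C,D} --0--> {A,C,E}  [new]
{C,D} --1--> {A,B,C,D,E}  [seen]
∅ --0--> ∅  [seen]
∅ --1--> ∅  [seen]
{B,E} --0--> {C,D,E}  [new]
{B,E} --1--> {A,C}  [seen]
{A,C,E} --0--> {A,B,C,D}  [seen]
{A,C,E} --1--> {B,E}  [seen]
{C,D,E} --0--> {A,C,D,E}  [new]
{C,D,E} --1--> {A,B,C,D,E}  [seen]
{A,C,D,E} --0--> {A,B,C,D,E}  [seen]
{A,C,D,E} --1--> {A,B,C,D,E}  [seen]
Reachable DFA states: {A}, {A,B,D}, {B}, {A,B,C,D,E}, {A,B,C,D}, {E}, {A,C}, {C,D}, ∅, {B,E}, {A,C,E}, {C,D,E}, {A,C,D,E}.
{C,E} is not among them.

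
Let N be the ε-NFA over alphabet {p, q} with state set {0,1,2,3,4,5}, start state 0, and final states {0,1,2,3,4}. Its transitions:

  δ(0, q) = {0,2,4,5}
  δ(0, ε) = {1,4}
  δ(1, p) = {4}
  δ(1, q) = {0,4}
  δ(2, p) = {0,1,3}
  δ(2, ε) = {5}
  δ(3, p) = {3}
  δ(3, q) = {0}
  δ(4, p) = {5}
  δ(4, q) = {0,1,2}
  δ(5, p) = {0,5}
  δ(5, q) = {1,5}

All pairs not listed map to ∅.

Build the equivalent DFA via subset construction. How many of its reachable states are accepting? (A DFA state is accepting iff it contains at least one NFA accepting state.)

Start state of the DFA: {0,1,4} (ε-closure of the NFA start).
{0,1,4} --p--> {4,5}  [new]
{0,1,4} --q--> {0,1,2,4,5}  [new]
{4,5} --p--> {0,1,4,5}  [new]
{4,5} --q--> {0,1,2,4,5}  [seen]
{0,1,2,4,5} --p--> {0,1,3,4,5}  [new]
{0,1,2,4,5} --q--> {0,1,2,4,5}  [seen]
{0,1,4,5} --p--> {0,1,4,5}  [seen]
{0,1,4,5} --q--> {0,1,2,4,5}  [seen]
{0,1,3,4,5} --p--> {0,1,3,4,5}  [seen]
{0,1,3,4,5} --q--> {0,1,2,4,5}  [seen]
Reachable DFA states: {0,1,4}, {4,5}, {0,1,2,4,5}, {0,1,4,5}, {0,1,3,4,5}.
Accepting DFA states (contain an NFA accepting state): {0,1,4}, {4,5}, {0,1,2,4,5}, {0,1,4,5}, {0,1,3,4,5}.

5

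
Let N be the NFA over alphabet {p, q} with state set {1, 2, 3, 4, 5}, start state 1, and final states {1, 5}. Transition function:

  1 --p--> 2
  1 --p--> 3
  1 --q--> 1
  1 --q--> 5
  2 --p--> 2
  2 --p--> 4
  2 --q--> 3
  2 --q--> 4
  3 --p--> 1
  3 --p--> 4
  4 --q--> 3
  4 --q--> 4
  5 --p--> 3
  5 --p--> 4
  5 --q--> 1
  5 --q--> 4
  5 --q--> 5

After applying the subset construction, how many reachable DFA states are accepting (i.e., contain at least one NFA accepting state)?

Start state of the DFA: {1}.
{1} --p--> {2, 3}  [new]
{1} --q--> {1, 5}  [new]
{2, 3} --p--> {1, 2, 4}  [new]
{2, 3} --q--> {3, 4}  [new]
{1, 5} --p--> {2, 3, 4}  [new]
{1, 5} --q--> {1, 4, 5}  [new]
{1, 2, 4} --p--> {2, 3, 4}  [seen]
{1, 2, 4} --q--> {1, 3, 4, 5}  [new]
{3, 4} --p--> {1, 4}  [new]
{3, 4} --q--> {3, 4}  [seen]
{2, 3, 4} --p--> {1, 2, 4}  [seen]
{2, 3, 4} --q--> {3, 4}  [seen]
{1, 4, 5} --p--> {2, 3, 4}  [seen]
{1, 4, 5} --q--> {1, 3, 4, 5}  [seen]
{1, 3, 4, 5} --p--> {1, 2, 3, 4}  [new]
{1, 3, 4, 5} --q--> {1, 3, 4, 5}  [seen]
{1, 4} --p--> {2, 3}  [seen]
{1, 4} --q--> {1, 3, 4, 5}  [seen]
{1, 2, 3, 4} --p--> {1, 2, 3, 4}  [seen]
{1, 2, 3, 4} --q--> {1, 3, 4, 5}  [seen]
Reachable DFA states: {1}, {2, 3}, {1, 5}, {1, 2, 4}, {3, 4}, {2, 3, 4}, {1, 4, 5}, {1, 3, 4, 5}, {1, 4}, {1, 2, 3, 4}.
Accepting DFA states (contain an NFA accepting state): {1}, {1, 5}, {1, 2, 4}, {1, 4, 5}, {1, 3, 4, 5}, {1, 4}, {1, 2, 3, 4}.

7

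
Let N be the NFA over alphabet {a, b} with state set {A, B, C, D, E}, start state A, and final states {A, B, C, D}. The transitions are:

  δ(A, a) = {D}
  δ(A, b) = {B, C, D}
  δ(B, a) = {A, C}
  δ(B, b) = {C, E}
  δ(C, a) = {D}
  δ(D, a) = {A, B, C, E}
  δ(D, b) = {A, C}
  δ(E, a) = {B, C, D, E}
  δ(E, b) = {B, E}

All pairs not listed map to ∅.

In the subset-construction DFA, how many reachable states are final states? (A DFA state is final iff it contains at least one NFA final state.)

Start state of the DFA: {A}.
{A} --a--> {D}  [new]
{A} --b--> {B, C, D}  [new]
{D} --a--> {A, B, C, E}  [new]
{D} --b--> {A, C}  [new]
{B, C, D} --a--> {A, B, C, D, E}  [new]
{B, C, D} --b--> {A, C, E}  [new]
{A, B, C, E} --a--> {A, B, C, D, E}  [seen]
{A, B, C, E} --b--> {B, C, D, E}  [new]
{A, C} --a--> {D}  [seen]
{A, C} --b--> {B, C, D}  [seen]
{A, B, C, D, E} --a--> {A, B, C, D, E}  [seen]
{A, B, C, D, E} --b--> {A, B, C, D, E}  [seen]
{A, C, E} --a--> {B, C, D, E}  [seen]
{A, C, E} --b--> {B, C, D, E}  [seen]
{B, C, D, E} --a--> {A, B, C, D, E}  [seen]
{B, C, D, E} --b--> {A, B, C, E}  [seen]
Reachable DFA states: {A}, {D}, {B, C, D}, {A, B, C, E}, {A, C}, {A, B, C, D, E}, {A, C, E}, {B, C, D, E}.
Accepting DFA states (contain an NFA accepting state): {A}, {D}, {B, C, D}, {A, B, C, E}, {A, C}, {A, B, C, D, E}, {A, C, E}, {B, C, D, E}.

8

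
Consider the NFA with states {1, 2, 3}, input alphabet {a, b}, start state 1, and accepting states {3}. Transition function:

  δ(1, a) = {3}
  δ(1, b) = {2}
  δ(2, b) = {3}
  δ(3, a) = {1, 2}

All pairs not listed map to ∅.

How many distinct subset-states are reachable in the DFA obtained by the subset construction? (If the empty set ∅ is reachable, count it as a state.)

Start state of the DFA: {1}.
{1} --a--> {3}  [new]
{1} --b--> {2}  [new]
{3} --a--> {1, 2}  [new]
{3} --b--> ∅  [new]
{2} --a--> ∅  [seen]
{2} --b--> {3}  [seen]
{1, 2} --a--> {3}  [seen]
{1, 2} --b--> {2, 3}  [new]
∅ --a--> ∅  [seen]
∅ --b--> ∅  [seen]
{2, 3} --a--> {1, 2}  [seen]
{2, 3} --b--> {3}  [seen]
Reachable DFA states: {1}, {3}, {2}, {1, 2}, ∅, {2, 3}.

6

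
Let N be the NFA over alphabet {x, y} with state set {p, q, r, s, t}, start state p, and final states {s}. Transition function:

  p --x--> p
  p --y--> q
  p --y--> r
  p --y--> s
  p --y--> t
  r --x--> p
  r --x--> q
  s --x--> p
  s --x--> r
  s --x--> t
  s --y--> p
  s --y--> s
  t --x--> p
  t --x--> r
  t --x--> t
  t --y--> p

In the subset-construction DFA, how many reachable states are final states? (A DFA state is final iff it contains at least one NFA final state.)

Start state of the DFA: {p}.
{p} --x--> {p}  [seen]
{p} --y--> {q, r, s, t}  [new]
{q, r, s, t} --x--> {p, q, r, t}  [new]
{q, r, s, t} --y--> {p, s}  [new]
{p, q, r, t} --x--> {p, q, r, t}  [seen]
{p, q, r, t} --y--> {p, q, r, s, t}  [new]
{p, s} --x--> {p, r, t}  [new]
{p, s} --y--> {p, q, r, s, t}  [seen]
{p, q, r, s, t} --x--> {p, q, r, t}  [seen]
{p, q, r, s, t} --y--> {p, q, r, s, t}  [seen]
{p, r, t} --x--> {p, q, r, t}  [seen]
{p, r, t} --y--> {p, q, r, s, t}  [seen]
Reachable DFA states: {p}, {q, r, s, t}, {p, q, r, t}, {p, s}, {p, q, r, s, t}, {p, r, t}.
Accepting DFA states (contain an NFA accepting state): {q, r, s, t}, {p, s}, {p, q, r, s, t}.

3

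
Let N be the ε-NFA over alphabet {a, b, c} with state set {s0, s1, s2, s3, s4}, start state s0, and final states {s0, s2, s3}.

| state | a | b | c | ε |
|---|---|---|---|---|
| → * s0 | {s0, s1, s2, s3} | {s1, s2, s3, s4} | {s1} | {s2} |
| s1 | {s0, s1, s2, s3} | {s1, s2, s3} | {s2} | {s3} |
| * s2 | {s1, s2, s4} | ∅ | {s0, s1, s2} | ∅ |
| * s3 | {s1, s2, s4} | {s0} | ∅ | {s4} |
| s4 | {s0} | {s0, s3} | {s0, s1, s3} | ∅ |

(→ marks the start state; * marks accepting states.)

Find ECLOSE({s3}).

Begin with {s3}.
s3 →ε {s4}; add s4.
ε-closure = {s3, s4}.

{s3, s4}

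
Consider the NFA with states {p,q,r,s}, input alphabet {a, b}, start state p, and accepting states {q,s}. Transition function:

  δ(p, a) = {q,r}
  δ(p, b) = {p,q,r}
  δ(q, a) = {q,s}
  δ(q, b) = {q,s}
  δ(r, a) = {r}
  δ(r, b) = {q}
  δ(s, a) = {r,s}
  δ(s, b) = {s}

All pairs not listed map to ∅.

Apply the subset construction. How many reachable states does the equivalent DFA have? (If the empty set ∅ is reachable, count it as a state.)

Start state of the DFA: {p}.
{p} --a--> {q,r}  [new]
{p} --b--> {p,q,r}  [new]
{q,r} --a--> {q,r,s}  [new]
{q,r} --b--> {q,s}  [new]
{p,q,r} --a--> {q,r,s}  [seen]
{p,q,r} --b--> {p,q,r,s}  [new]
{q,r,s} --a--> {q,r,s}  [seen]
{q,r,s} --b--> {q,s}  [seen]
{q,s} --a--> {q,r,s}  [seen]
{q,s} --b--> {q,s}  [seen]
{p,q,r,s} --a--> {q,r,s}  [seen]
{p,q,r,s} --b--> {p,q,r,s}  [seen]
Reachable DFA states: {p}, {q,r}, {p,q,r}, {q,r,s}, {q,s}, {p,q,r,s}.

6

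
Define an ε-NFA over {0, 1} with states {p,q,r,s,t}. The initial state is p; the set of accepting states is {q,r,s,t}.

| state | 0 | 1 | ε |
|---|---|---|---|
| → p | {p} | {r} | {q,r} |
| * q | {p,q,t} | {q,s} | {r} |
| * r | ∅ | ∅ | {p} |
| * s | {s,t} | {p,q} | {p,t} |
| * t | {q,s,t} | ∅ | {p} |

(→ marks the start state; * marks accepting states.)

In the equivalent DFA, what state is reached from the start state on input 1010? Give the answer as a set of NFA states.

Start: {p,q,r}.
δ(p,1) = {r}; δ(q,1) = {q,s}; δ(r,1) = ∅.
Union: {q,r,s}.
ε-closure gives {p,q,r,s,t}.
After 1: {p,q,r,s,t}.
δ(p,0) = {p}; δ(q,0) = {p,q,t}; δ(r,0) = ∅; δ(s,0) = {s,t}; δ(t,0) = {q,s,t}.
Union: {p,q,s,t}.
ε-closure gives {p,q,r,s,t}.
After 0: {p,q,r,s,t}.
δ(p,1) = {r}; δ(q,1) = {q,s}; δ(r,1) = ∅; δ(s,1) = {p,q}; δ(t,1) = ∅.
Union: {p,q,r,s}.
ε-closure gives {p,q,r,s,t}.
After 1: {p,q,r,s,t}.
δ(p,0) = {p}; δ(q,0) = {p,q,t}; δ(r,0) = ∅; δ(s,0) = {s,t}; δ(t,0) = {q,s,t}.
Union: {p,q,s,t}.
ε-closure gives {p,q,r,s,t}.
After 0: {p,q,r,s,t}.

{p,q,r,s,t}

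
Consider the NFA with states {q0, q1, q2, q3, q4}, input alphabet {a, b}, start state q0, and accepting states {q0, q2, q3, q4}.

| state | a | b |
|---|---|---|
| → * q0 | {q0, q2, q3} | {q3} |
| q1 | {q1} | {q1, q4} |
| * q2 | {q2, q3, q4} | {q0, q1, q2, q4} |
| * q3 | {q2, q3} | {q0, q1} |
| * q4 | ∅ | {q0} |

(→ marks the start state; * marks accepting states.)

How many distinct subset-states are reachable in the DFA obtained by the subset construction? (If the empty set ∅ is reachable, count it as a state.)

15

Start state of the DFA: {q0}.
{q0} --a--> {q0, q2, q3}  [new]
{q0} --b--> {q3}  [new]
{q0, q2, q3} --a--> {q0, q2, q3, q4}  [new]
{q0, q2, q3} --b--> {q0, q1, q2, q3, q4}  [new]
{q3} --a--> {q2, q3}  [new]
{q3} --b--> {q0, q1}  [new]
{q0, q2, q3, q4} --a--> {q0, q2, q3, q4}  [seen]
{q0, q2, q3, q4} --b--> {q0, q1, q2, q3, q4}  [seen]
{q0, q1, q2, q3, q4} --a--> {q0, q1, q2, q3, q4}  [seen]
{q0, q1, q2, q3, q4} --b--> {q0, q1, q2, q3, q4}  [seen]
{q2, q3} --a--> {q2, q3, q4}  [new]
{q2, q3} --b--> {q0, q1, q2, q4}  [new]
{q0, q1} --a--> {q0, q1, q2, q3}  [new]
{q0, q1} --b--> {q1, q3, q4}  [new]
{q2, q3, q4} --a--> {q2, q3, q4}  [seen]
{q2, q3, q4} --b--> {q0, q1, q2, q4}  [seen]
{q0, q1, q2, q4} --a--> {q0, q1, q2, q3, q4}  [seen]
{q0, q1, q2, q4} --b--> {q0, q1, q2, q3, q4}  [seen]
{q0, q1, q2, q3} --a--> {q0, q1, q2, q3, q4}  [seen]
{q0, q1, q2, q3} --b--> {q0, q1, q2, q3, q4}  [seen]
{q1, q3, q4} --a--> {q1, q2, q3}  [new]
{q1, q3, q4} --b--> {q0, q1, q4}  [new]
{q1, q2, q3} --a--> {q1, q2, q3, q4}  [new]
{q1, q2, q3} --b--> {q0, q1, q2, q4}  [seen]
{q0, q1, q4} --a--> {q0, q1, q2, q3}  [seen]
{q0, q1, q4} --b--> {q0, q1, q3, q4}  [new]
{q1, q2, q3, q4} --a--> {q1, q2, q3, q4}  [seen]
{q1, q2, q3, q4} --b--> {q0, q1, q2, q4}  [seen]
{q0, q1, q3, q4} --a--> {q0, q1, q2, q3}  [seen]
{q0, q1, q3, q4} --b--> {q0, q1, q3, q4}  [seen]
Reachable DFA states: {q0}, {q0, q2, q3}, {q3}, {q0, q2, q3, q4}, {q0, q1, q2, q3, q4}, {q2, q3}, {q0, q1}, {q2, q3, q4}, {q0, q1, q2, q4}, {q0, q1, q2, q3}, {q1, q3, q4}, {q1, q2, q3}, {q0, q1, q4}, {q1, q2, q3, q4}, {q0, q1, q3, q4}.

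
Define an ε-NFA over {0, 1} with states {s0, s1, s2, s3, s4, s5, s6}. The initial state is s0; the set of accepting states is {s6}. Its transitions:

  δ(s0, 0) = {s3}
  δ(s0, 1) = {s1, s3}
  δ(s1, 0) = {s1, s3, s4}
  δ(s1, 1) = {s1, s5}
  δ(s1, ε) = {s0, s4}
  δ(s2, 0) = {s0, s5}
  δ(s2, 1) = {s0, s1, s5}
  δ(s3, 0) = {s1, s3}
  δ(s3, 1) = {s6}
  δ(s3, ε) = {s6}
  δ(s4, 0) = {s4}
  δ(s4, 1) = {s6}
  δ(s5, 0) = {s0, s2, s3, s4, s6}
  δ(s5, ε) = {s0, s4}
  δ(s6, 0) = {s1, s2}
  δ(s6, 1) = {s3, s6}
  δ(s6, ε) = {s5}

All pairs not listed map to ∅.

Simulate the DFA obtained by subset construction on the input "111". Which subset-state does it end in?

{s0, s1, s3, s4, s5, s6}

Start: {s0}.
δ(s0,1) = {s1, s3}.
Union: {s1, s3}.
ε-closure gives {s0, s1, s3, s4, s5, s6}.
After 1: {s0, s1, s3, s4, s5, s6}.
δ(s0,1) = {s1, s3}; δ(s1,1) = {s1, s5}; δ(s3,1) = {s6}; δ(s4,1) = {s6}; δ(s5,1) = ∅; δ(s6,1) = {s3, s6}.
Union: {s1, s3, s5, s6}.
ε-closure gives {s0, s1, s3, s4, s5, s6}.
After 1: {s0, s1, s3, s4, s5, s6}.
δ(s0,1) = {s1, s3}; δ(s1,1) = {s1, s5}; δ(s3,1) = {s6}; δ(s4,1) = {s6}; δ(s5,1) = ∅; δ(s6,1) = {s3, s6}.
Union: {s1, s3, s5, s6}.
ε-closure gives {s0, s1, s3, s4, s5, s6}.
After 1: {s0, s1, s3, s4, s5, s6}.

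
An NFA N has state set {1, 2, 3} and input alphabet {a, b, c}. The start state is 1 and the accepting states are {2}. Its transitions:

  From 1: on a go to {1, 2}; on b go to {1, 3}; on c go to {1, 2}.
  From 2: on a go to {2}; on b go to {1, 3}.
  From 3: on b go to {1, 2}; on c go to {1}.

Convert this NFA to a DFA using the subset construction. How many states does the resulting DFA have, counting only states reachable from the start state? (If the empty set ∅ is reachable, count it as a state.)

4

Start state of the DFA: {1}.
{1} --a--> {1, 2}  [new]
{1} --b--> {1, 3}  [new]
{1} --c--> {1, 2}  [seen]
{1, 2} --a--> {1, 2}  [seen]
{1, 2} --b--> {1, 3}  [seen]
{1, 2} --c--> {1, 2}  [seen]
{1, 3} --a--> {1, 2}  [seen]
{1, 3} --b--> {1, 2, 3}  [new]
{1, 3} --c--> {1, 2}  [seen]
{1, 2, 3} --a--> {1, 2}  [seen]
{1, 2, 3} --b--> {1, 2, 3}  [seen]
{1, 2, 3} --c--> {1, 2}  [seen]
Reachable DFA states: {1}, {1, 2}, {1, 3}, {1, 2, 3}.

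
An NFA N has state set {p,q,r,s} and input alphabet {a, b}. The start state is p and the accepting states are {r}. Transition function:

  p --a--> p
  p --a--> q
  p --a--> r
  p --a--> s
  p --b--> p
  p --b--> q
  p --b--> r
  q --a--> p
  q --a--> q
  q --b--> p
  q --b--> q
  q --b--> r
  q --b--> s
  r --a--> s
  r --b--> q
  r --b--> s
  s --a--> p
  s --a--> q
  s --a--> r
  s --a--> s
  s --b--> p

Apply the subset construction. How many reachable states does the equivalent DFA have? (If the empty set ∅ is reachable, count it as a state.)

Start state of the DFA: {p}.
{p} --a--> {p,q,r,s}  [new]
{p} --b--> {p,q,r}  [new]
{p,q,r,s} --a--> {p,q,r,s}  [seen]
{p,q,r,s} --b--> {p,q,r,s}  [seen]
{p,q,r} --a--> {p,q,r,s}  [seen]
{p,q,r} --b--> {p,q,r,s}  [seen]
Reachable DFA states: {p}, {p,q,r,s}, {p,q,r}.

3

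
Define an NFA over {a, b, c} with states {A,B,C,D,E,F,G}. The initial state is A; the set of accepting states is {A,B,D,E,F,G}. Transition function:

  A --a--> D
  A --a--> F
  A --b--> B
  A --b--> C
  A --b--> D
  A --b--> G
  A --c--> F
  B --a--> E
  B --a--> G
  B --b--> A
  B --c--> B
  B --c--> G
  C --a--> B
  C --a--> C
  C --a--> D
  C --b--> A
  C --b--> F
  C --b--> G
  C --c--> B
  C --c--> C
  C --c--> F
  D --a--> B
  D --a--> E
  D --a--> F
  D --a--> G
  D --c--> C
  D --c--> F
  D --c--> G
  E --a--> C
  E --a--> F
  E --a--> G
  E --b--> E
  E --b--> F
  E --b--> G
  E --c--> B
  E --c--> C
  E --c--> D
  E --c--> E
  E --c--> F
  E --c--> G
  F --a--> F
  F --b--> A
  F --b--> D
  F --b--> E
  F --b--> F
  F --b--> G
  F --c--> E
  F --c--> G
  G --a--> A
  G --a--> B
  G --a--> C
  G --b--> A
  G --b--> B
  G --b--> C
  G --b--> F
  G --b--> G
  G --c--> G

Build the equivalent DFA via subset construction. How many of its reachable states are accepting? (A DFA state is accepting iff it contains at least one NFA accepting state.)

15

Start state of the DFA: {A}.
{A} --a--> {D,F}  [new]
{A} --b--> {B,C,D,G}  [new]
{A} --c--> {F}  [new]
{D,F} --a--> {B,E,F,G}  [new]
{D,F} --b--> {A,D,E,F,G}  [new]
{D,F} --c--> {C,E,F,G}  [new]
{B,C,D,G} --a--> {A,B,C,D,E,F,G}  [new]
{B,C,D,G} --b--> {A,B,C,F,G}  [new]
{B,C,D,G} --c--> {B,C,F,G}  [new]
{F} --a--> {F}  [seen]
{F} --b--> {A,D,E,F,G}  [seen]
{F} --c--> {E,G}  [new]
{B,E,F,G} --a--> {A,B,C,E,F,G}  [new]
{B,E,F,G} --b--> {A,B,C,D,E,F,G}  [seen]
{B,E,F,G} --c--> {B,C,D,E,F,G}  [new]
{A,D,E,F,G} --a--> {A,B,C,D,E,F,G}  [seen]
{A,D,E,F,G} --b--> {A,B,C,D,E,F,G}  [seen]
{A,D,E,F,G} --c--> {B,C,D,E,F,G}  [seen]
{C,E,F,G} --a--> {A,B,C,D,F,G}  [new]
{C,E,F,G} --b--> {A,B,C,D,E,F,G}  [seen]
{C,E,F,G} --c--> {B,C,D,E,F,G}  [seen]
{A,B,C,D,E,F,G} --a--> {A,B,C,D,E,F,G}  [seen]
{A,B,C,D,E,F,G} --b--> {A,B,C,D,E,F,G}  [seen]
{A,B,C,D,E,F,G} --c--> {B,C,D,E,F,G}  [seen]
{A,B,C,F,G} --a--> {A,B,C,D,E,F,G}  [seen]
{A,B,C,F,G} --b--> {A,B,C,D,E,F,G}  [seen]
{A,B,C,F,G} --c--> {B,C,E,F,G}  [new]
{B,C,F,G} --a--> {A,B,C,D,E,F,G}  [seen]
{B,C,F,G} --b--> {A,B,C,D,E,F,G}  [seen]
{B,C,F,G} --c--> {B,C,E,F,G}  [seen]
{E,G} --a--> {A,B,C,F,G}  [seen]
{E,G} --b--> {A,B,C,E,F,G}  [seen]
{E,G} --c--> {B,C,D,E,F,G}  [seen]
{A,B,C,E,F,G} --a--> {A,B,C,D,E,F,G}  [seen]
{A,B,C,E,F,G} --b--> {A,B,C,D,E,F,G}  [seen]
{A,B,C,E,F,G} --c--> {B,C,D,E,F,G}  [seen]
{B,C,D,E,F,G} --a--> {A,B,C,D,E,F,G}  [seen]
{B,C,D,E,F,G} --b--> {A,B,C,D,E,F,G}  [seen]
{B,C,D,E,F,G} --c--> {B,C,D,E,F,G}  [seen]
{A,B,C,D,F,G} --a--> {A,B,C,D,E,F,G}  [seen]
{A,B,C,D,F,G} --b--> {A,B,C,D,E,F,G}  [seen]
{A,B,C,D,F,G} --c--> {B,C,E,F,G}  [seen]
{B,C,E,F,G} --a--> {A,B,C,D,E,F,G}  [seen]
{B,C,E,F,G} --b--> {A,B,C,D,E,F,G}  [seen]
{B,C,E,F,G} --c--> {B,C,D,E,F,G}  [seen]
Reachable DFA states: {A}, {D,F}, {B,C,D,G}, {F}, {B,E,F,G}, {A,D,E,F,G}, {C,E,F,G}, {A,B,C,D,E,F,G}, {A,B,C,F,G}, {B,C,F,G}, {E,G}, {A,B,C,E,F,G}, {B,C,D,E,F,G}, {A,B,C,D,F,G}, {B,C,E,F,G}.
Accepting DFA states (contain an NFA accepting state): {A}, {D,F}, {B,C,D,G}, {F}, {B,E,F,G}, {A,D,E,F,G}, {C,E,F,G}, {A,B,C,D,E,F,G}, {A,B,C,F,G}, {B,C,F,G}, {E,G}, {A,B,C,E,F,G}, {B,C,D,E,F,G}, {A,B,C,D,F,G}, {B,C,E,F,G}.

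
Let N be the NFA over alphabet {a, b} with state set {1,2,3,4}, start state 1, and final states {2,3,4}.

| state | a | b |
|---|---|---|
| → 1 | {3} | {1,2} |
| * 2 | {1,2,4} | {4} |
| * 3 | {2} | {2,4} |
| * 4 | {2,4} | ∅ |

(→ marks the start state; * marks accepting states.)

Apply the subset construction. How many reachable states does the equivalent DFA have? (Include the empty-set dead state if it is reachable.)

Start state of the DFA: {1}.
{1} --a--> {3}  [new]
{1} --b--> {1,2}  [new]
{3} --a--> {2}  [new]
{3} --b--> {2,4}  [new]
{1,2} --a--> {1,2,3,4}  [new]
{1,2} --b--> {1,2,4}  [new]
{2} --a--> {1,2,4}  [seen]
{2} --b--> {4}  [new]
{2,4} --a--> {1,2,4}  [seen]
{2,4} --b--> {4}  [seen]
{1,2,3,4} --a--> {1,2,3,4}  [seen]
{1,2,3,4} --b--> {1,2,4}  [seen]
{1,2,4} --a--> {1,2,3,4}  [seen]
{1,2,4} --b--> {1,2,4}  [seen]
{4} --a--> {2,4}  [seen]
{4} --b--> ∅  [new]
∅ --a--> ∅  [seen]
∅ --b--> ∅  [seen]
Reachable DFA states: {1}, {3}, {1,2}, {2}, {2,4}, {1,2,3,4}, {1,2,4}, {4}, ∅.

9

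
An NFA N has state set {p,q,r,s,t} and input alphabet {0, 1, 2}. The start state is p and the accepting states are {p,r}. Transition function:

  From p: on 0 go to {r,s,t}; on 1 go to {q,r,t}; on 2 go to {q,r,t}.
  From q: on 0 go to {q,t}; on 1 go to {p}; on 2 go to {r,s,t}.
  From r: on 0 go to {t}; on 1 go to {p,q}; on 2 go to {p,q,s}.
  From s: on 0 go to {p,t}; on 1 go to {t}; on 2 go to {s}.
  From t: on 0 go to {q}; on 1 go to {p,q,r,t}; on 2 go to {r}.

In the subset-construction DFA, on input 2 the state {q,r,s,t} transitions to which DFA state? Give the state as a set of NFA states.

{p,q,r,s,t}

δ(q,2) = {r,s,t}; δ(r,2) = {p,q,s}; δ(s,2) = {s}; δ(t,2) = {r}.
Union: {p,q,r,s,t}.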